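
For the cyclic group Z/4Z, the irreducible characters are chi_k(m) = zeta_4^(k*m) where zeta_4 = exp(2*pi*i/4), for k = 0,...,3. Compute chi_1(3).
chi_1(3) = zeta_4^3 = -I

Proof sketch: chi_1(3) = zeta_4^(1*3) = zeta_4^3. Since zeta_4^4 = 1, this equals zeta_4^3 = exp(2*pi*i*3/4) = -I.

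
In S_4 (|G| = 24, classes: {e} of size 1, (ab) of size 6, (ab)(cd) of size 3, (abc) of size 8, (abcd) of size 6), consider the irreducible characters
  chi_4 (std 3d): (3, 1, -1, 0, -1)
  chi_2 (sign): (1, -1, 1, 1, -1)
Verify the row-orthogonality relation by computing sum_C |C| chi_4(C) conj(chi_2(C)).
Sum = 0; so <chi_4, chi_2> = 0 (distinct irreducibles are orthogonal).

Why: Compute term by term over conjugacy classes (|C| * chi_4(C) * conj(chi_2(C))):
  1*(3)*conj(1) + 6*(1)*conj(-1) + 3*(-1)*conj(1) + 8*(0)*conj(1) + 6*(-1)*conj(-1)
  = (3) + (-6) + (-3) + (0) + (6)
  = 0.
Dividing by |G| = 24 gives 0/24 = 0, matching the row-orthogonality relation <chi_4, chi_2> = [chi_4 = chi_2].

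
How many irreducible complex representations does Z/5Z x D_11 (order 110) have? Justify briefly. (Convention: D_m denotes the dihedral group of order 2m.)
35

Details: The number of irreducible complex representations of a finite group equals its number of conjugacy classes. For a direct product, #classes(G x H) = #classes(G) * #classes(H). Z/5Z has 5 classes (abelian), D_11 has 7 classes, so 5 * 7 = 35, so Z/5Z x D_11 (order 110) has exactly 35 irreducible complex representations.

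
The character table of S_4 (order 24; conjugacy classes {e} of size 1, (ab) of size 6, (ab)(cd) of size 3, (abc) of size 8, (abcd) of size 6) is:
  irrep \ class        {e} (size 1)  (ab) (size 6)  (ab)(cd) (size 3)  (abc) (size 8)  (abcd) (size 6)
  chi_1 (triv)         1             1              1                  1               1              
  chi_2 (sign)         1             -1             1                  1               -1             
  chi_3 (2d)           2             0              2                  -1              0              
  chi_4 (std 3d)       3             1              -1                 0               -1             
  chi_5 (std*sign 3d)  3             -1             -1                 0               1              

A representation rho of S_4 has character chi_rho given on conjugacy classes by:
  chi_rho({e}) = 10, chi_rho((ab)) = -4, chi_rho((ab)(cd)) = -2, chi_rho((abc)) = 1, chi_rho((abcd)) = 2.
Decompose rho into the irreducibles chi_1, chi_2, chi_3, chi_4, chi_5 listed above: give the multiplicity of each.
Multiplicities: chi_1: 0, chi_2: 1, chi_3: 0, chi_4: 0, chi_5: 3.

Use <chi_rho, chi> = (1/|G|) sum_C |C| * chi_rho(C) * conj(chi(C)) with |G| = 24 for each irreducible chi in the table:
  <chi_rho, chi_1> = (1/24)[1*(10)*conj(1) + 6*(-4)*conj(1) + 3*(-2)*conj(1) + 8*(1)*conj(1) + 6*(2)*conj(1)]
      = (1/24)[(10) + (-24) + (-6) + (8) + (12)] = 0/24 = 0
  <chi_rho, chi_2> = (1/24)[1*(10)*conj(1) + 6*(-4)*conj(-1) + 3*(-2)*conj(1) + 8*(1)*conj(1) + 6*(2)*conj(-1)]
      = (1/24)[(10) + (24) + (-6) + (8) + (-12)] = 24/24 = 1
  <chi_rho, chi_3> = (1/24)[1*(10)*conj(2) + 6*(-4)*conj(0) + 3*(-2)*conj(2) + 8*(1)*conj(-1) + 6*(2)*conj(0)]
      = (1/24)[(20) + (0) + (-12) + (-8) + (0)] = 0/24 = 0
  <chi_rho, chi_4> = (1/24)[1*(10)*conj(3) + 6*(-4)*conj(1) + 3*(-2)*conj(-1) + 8*(1)*conj(0) + 6*(2)*conj(-1)]
      = (1/24)[(30) + (-24) + (6) + (0) + (-12)] = 0/24 = 0
  <chi_rho, chi_5> = (1/24)[1*(10)*conj(3) + 6*(-4)*conj(-1) + 3*(-2)*conj(-1) + 8*(1)*conj(0) + 6*(2)*conj(1)]
      = (1/24)[(30) + (24) + (6) + (0) + (12)] = 72/24 = 3
Dimension check: dim(rho) = sum (mult * dim) = 0*1 + 1*1 + 0*2 + 0*3 + 3*3 = 10 = chi_rho(e) = 10.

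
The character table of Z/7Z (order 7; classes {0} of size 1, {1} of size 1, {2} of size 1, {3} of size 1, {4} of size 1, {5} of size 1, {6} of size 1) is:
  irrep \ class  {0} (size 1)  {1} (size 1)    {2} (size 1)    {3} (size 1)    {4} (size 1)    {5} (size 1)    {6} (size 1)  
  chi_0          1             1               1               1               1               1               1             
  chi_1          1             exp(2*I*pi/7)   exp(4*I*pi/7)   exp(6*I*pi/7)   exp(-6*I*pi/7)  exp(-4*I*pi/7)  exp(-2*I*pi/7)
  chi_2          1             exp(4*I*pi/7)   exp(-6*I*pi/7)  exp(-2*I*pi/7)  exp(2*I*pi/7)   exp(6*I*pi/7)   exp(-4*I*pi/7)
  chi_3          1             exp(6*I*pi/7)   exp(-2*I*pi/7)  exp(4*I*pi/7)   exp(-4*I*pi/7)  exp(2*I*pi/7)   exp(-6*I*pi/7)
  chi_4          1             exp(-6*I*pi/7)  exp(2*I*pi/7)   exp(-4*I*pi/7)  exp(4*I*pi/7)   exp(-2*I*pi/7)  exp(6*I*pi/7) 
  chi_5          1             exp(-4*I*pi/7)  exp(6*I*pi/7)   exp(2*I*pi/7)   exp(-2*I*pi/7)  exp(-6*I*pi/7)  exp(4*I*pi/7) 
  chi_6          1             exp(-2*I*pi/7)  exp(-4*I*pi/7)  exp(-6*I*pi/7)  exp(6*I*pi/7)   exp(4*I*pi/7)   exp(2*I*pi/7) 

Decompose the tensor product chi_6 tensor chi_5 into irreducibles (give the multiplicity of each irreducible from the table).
chi_6 tensor chi_5 = chi_4 (all other irreducibles have multiplicity 0).

Derivation: The character of a tensor product is the pointwise product (chi_6 * chi_5)(C) = chi_6(C) * chi_5(C):
  {0}: (1)*(1), {1}: (exp(-2*I*pi/7))*(exp(-4*I*pi/7)), {2}: (exp(-4*I*pi/7))*(exp(6*I*pi/7)), {3}: (exp(-6*I*pi/7))*(exp(2*I*pi/7)), {4}: (exp(6*I*pi/7))*(exp(-2*I*pi/7)), {5}: (exp(4*I*pi/7))*(exp(-6*I*pi/7)), {6}: (exp(2*I*pi/7))*(exp(4*I*pi/7))
so (chi_6 * chi_5) takes values
  {0} -> 1, {1} -> exp(-6*I*pi/7), {2} -> exp(2*I*pi/7), {3} -> exp(-4*I*pi/7), {4} -> exp(4*I*pi/7), {5} -> exp(-2*I*pi/7), {6} -> exp(6*I*pi/7).
Now take the inner product of this character with each irreducible chi from the table, <chi_6*chi_5, chi> = (1/7) sum_C |C| (chi_6*chi_5)(C) conj(chi(C)):
  <chi_6*chi_5, chi_0> = (1/7)[1*(1)*conj(1) + 1*(exp(-6*I*pi/7))*conj(1) + 1*(exp(2*I*pi/7))*conj(1) + 1*(exp(-4*I*pi/7))*conj(1) + 1*(exp(4*I*pi/7))*conj(1) + 1*(exp(-2*I*pi/7))*conj(1) + 1*(exp(6*I*pi/7))*conj(1)]
      = (1/7)[(1) + (exp(-6*I*pi/7)) + (exp(2*I*pi/7)) + (exp(-4*I*pi/7)) + (exp(4*I*pi/7)) + (exp(-2*I*pi/7)) + (exp(6*I*pi/7))] = 0/7 = 0
  <chi_6*chi_5, chi_1> = (1/7)[1*(1)*conj(1) + 1*(exp(-6*I*pi/7))*conj(exp(2*I*pi/7)) + 1*(exp(2*I*pi/7))*conj(exp(4*I*pi/7)) + 1*(exp(-4*I*pi/7))*conj(exp(6*I*pi/7)) + 1*(exp(4*I*pi/7))*conj(exp(-6*I*pi/7)) + 1*(exp(-2*I*pi/7))*conj(exp(-4*I*pi/7)) + 1*(exp(6*I*pi/7))*conj(exp(-2*I*pi/7))]
      = (1/7)[(1) + (exp(6*I*pi/7)) + (exp(-2*I*pi/7)) + (exp(4*I*pi/7)) + (exp(-4*I*pi/7)) + (exp(2*I*pi/7)) + (exp(-6*I*pi/7))] = 0/7 = 0
  <chi_6*chi_5, chi_2> = (1/7)[1*(1)*conj(1) + 1*(exp(-6*I*pi/7))*conj(exp(4*I*pi/7)) + 1*(exp(2*I*pi/7))*conj(exp(-6*I*pi/7)) + 1*(exp(-4*I*pi/7))*conj(exp(-2*I*pi/7)) + 1*(exp(4*I*pi/7))*conj(exp(2*I*pi/7)) + 1*(exp(-2*I*pi/7))*conj(exp(6*I*pi/7)) + 1*(exp(6*I*pi/7))*conj(exp(-4*I*pi/7))]
      = (1/7)[(1) + (exp(4*I*pi/7)) + (exp(-6*I*pi/7)) + (exp(-2*I*pi/7)) + (exp(2*I*pi/7)) + (exp(6*I*pi/7)) + (exp(-4*I*pi/7))] = 0/7 = 0
  <chi_6*chi_5, chi_3> = (1/7)[1*(1)*conj(1) + 1*(exp(-6*I*pi/7))*conj(exp(6*I*pi/7)) + 1*(exp(2*I*pi/7))*conj(exp(-2*I*pi/7)) + 1*(exp(-4*I*pi/7))*conj(exp(4*I*pi/7)) + 1*(exp(4*I*pi/7))*conj(exp(-4*I*pi/7)) + 1*(exp(-2*I*pi/7))*conj(exp(2*I*pi/7)) + 1*(exp(6*I*pi/7))*conj(exp(-6*I*pi/7))]
      = (1/7)[(1) + (exp(2*I*pi/7)) + (exp(4*I*pi/7)) + (exp(6*I*pi/7)) + (exp(-6*I*pi/7)) + (exp(-4*I*pi/7)) + (exp(-2*I*pi/7))] = 0/7 = 0
  <chi_6*chi_5, chi_4> = (1/7)[1*(1)*conj(1) + 1*(exp(-6*I*pi/7))*conj(exp(-6*I*pi/7)) + 1*(exp(2*I*pi/7))*conj(exp(2*I*pi/7)) + 1*(exp(-4*I*pi/7))*conj(exp(-4*I*pi/7)) + 1*(exp(4*I*pi/7))*conj(exp(4*I*pi/7)) + 1*(exp(-2*I*pi/7))*conj(exp(-2*I*pi/7)) + 1*(exp(6*I*pi/7))*conj(exp(6*I*pi/7))]
      = (1/7)[(1) + (1) + (1) + (1) + (1) + (1) + (1)] = 7/7 = 1
  <chi_6*chi_5, chi_5> = (1/7)[1*(1)*conj(1) + 1*(exp(-6*I*pi/7))*conj(exp(-4*I*pi/7)) + 1*(exp(2*I*pi/7))*conj(exp(6*I*pi/7)) + 1*(exp(-4*I*pi/7))*conj(exp(2*I*pi/7)) + 1*(exp(4*I*pi/7))*conj(exp(-2*I*pi/7)) + 1*(exp(-2*I*pi/7))*conj(exp(-6*I*pi/7)) + 1*(exp(6*I*pi/7))*conj(exp(4*I*pi/7))]
      = (1/7)[(1) + (exp(-2*I*pi/7)) + (exp(-4*I*pi/7)) + (exp(-6*I*pi/7)) + (exp(6*I*pi/7)) + (exp(4*I*pi/7)) + (exp(2*I*pi/7))] = 0/7 = 0
  <chi_6*chi_5, chi_6> = (1/7)[1*(1)*conj(1) + 1*(exp(-6*I*pi/7))*conj(exp(-2*I*pi/7)) + 1*(exp(2*I*pi/7))*conj(exp(-4*I*pi/7)) + 1*(exp(-4*I*pi/7))*conj(exp(-6*I*pi/7)) + 1*(exp(4*I*pi/7))*conj(exp(6*I*pi/7)) + 1*(exp(-2*I*pi/7))*conj(exp(4*I*pi/7)) + 1*(exp(6*I*pi/7))*conj(exp(2*I*pi/7))]
      = (1/7)[(1) + (exp(-4*I*pi/7)) + (exp(6*I*pi/7)) + (exp(2*I*pi/7)) + (exp(-2*I*pi/7)) + (exp(-6*I*pi/7)) + (exp(4*I*pi/7))] = 0/7 = 0
(Exp terms are combined using exp(i*s)*conj(exp(i*t)) = exp(i*(s-t)), and sums of them are collapsed using the identity that for every m > 1 the m distinct m-th roots of unity sum to 0, e.g. 1 + exp(2*I*pi/3) + exp(-2*I*pi/3) = 0.)
Hence the multiplicities are chi_4: 1. Dimension check: dim(chi_6)*dim(chi_5) = 1*1 = 1 and sum (mult * dim) = 1*1 = 1.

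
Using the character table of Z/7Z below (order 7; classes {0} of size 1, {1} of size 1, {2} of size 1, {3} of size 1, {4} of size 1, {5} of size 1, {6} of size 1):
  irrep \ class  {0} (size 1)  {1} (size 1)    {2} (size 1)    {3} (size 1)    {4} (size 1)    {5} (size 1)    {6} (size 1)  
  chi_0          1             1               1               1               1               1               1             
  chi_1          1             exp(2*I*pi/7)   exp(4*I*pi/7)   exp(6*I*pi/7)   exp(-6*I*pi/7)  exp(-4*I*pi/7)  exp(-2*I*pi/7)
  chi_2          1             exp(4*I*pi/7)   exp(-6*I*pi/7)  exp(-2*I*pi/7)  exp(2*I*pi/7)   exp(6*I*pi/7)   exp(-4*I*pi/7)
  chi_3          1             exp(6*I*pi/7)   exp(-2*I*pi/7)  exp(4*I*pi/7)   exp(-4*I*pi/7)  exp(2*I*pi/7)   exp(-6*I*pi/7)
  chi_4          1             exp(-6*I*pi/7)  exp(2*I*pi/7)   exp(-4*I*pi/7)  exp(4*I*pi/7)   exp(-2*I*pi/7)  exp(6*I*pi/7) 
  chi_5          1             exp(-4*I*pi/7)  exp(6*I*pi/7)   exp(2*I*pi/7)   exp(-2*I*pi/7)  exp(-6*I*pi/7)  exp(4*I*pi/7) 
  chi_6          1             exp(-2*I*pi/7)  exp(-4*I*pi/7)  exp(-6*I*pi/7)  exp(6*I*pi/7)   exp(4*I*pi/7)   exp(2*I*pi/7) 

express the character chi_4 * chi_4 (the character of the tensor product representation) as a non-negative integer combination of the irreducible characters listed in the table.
chi_4 tensor chi_4 = chi_1 (all other irreducibles have multiplicity 0).

Solution. The character of a tensor product is the pointwise product (chi_4 * chi_4)(C) = chi_4(C) * chi_4(C):
  {0}: (1)*(1), {1}: (exp(-6*I*pi/7))*(exp(-6*I*pi/7)), {2}: (exp(2*I*pi/7))*(exp(2*I*pi/7)), {3}: (exp(-4*I*pi/7))*(exp(-4*I*pi/7)), {4}: (exp(4*I*pi/7))*(exp(4*I*pi/7)), {5}: (exp(-2*I*pi/7))*(exp(-2*I*pi/7)), {6}: (exp(6*I*pi/7))*(exp(6*I*pi/7))
so (chi_4 * chi_4) takes values
  {0} -> 1, {1} -> exp(2*I*pi/7), {2} -> exp(4*I*pi/7), {3} -> exp(6*I*pi/7), {4} -> exp(-6*I*pi/7), {5} -> exp(-4*I*pi/7), {6} -> exp(-2*I*pi/7).
Now take the inner product of this character with each irreducible chi from the table, <chi_4*chi_4, chi> = (1/7) sum_C |C| (chi_4*chi_4)(C) conj(chi(C)):
  <chi_4*chi_4, chi_0> = (1/7)[1*(1)*conj(1) + 1*(exp(2*I*pi/7))*conj(1) + 1*(exp(4*I*pi/7))*conj(1) + 1*(exp(6*I*pi/7))*conj(1) + 1*(exp(-6*I*pi/7))*conj(1) + 1*(exp(-4*I*pi/7))*conj(1) + 1*(exp(-2*I*pi/7))*conj(1)]
      = (1/7)[(1) + (exp(2*I*pi/7)) + (exp(4*I*pi/7)) + (exp(6*I*pi/7)) + (exp(-6*I*pi/7)) + (exp(-4*I*pi/7)) + (exp(-2*I*pi/7))] = 0/7 = 0
  <chi_4*chi_4, chi_1> = (1/7)[1*(1)*conj(1) + 1*(exp(2*I*pi/7))*conj(exp(2*I*pi/7)) + 1*(exp(4*I*pi/7))*conj(exp(4*I*pi/7)) + 1*(exp(6*I*pi/7))*conj(exp(6*I*pi/7)) + 1*(exp(-6*I*pi/7))*conj(exp(-6*I*pi/7)) + 1*(exp(-4*I*pi/7))*conj(exp(-4*I*pi/7)) + 1*(exp(-2*I*pi/7))*conj(exp(-2*I*pi/7))]
      = (1/7)[(1) + (1) + (1) + (1) + (1) + (1) + (1)] = 7/7 = 1
  <chi_4*chi_4, chi_2> = (1/7)[1*(1)*conj(1) + 1*(exp(2*I*pi/7))*conj(exp(4*I*pi/7)) + 1*(exp(4*I*pi/7))*conj(exp(-6*I*pi/7)) + 1*(exp(6*I*pi/7))*conj(exp(-2*I*pi/7)) + 1*(exp(-6*I*pi/7))*conj(exp(2*I*pi/7)) + 1*(exp(-4*I*pi/7))*conj(exp(6*I*pi/7)) + 1*(exp(-2*I*pi/7))*conj(exp(-4*I*pi/7))]
      = (1/7)[(1) + (exp(-2*I*pi/7)) + (exp(-4*I*pi/7)) + (exp(-6*I*pi/7)) + (exp(6*I*pi/7)) + (exp(4*I*pi/7)) + (exp(2*I*pi/7))] = 0/7 = 0
  <chi_4*chi_4, chi_3> = (1/7)[1*(1)*conj(1) + 1*(exp(2*I*pi/7))*conj(exp(6*I*pi/7)) + 1*(exp(4*I*pi/7))*conj(exp(-2*I*pi/7)) + 1*(exp(6*I*pi/7))*conj(exp(4*I*pi/7)) + 1*(exp(-6*I*pi/7))*conj(exp(-4*I*pi/7)) + 1*(exp(-4*I*pi/7))*conj(exp(2*I*pi/7)) + 1*(exp(-2*I*pi/7))*conj(exp(-6*I*pi/7))]
      = (1/7)[(1) + (exp(-4*I*pi/7)) + (exp(6*I*pi/7)) + (exp(2*I*pi/7)) + (exp(-2*I*pi/7)) + (exp(-6*I*pi/7)) + (exp(4*I*pi/7))] = 0/7 = 0
  <chi_4*chi_4, chi_4> = (1/7)[1*(1)*conj(1) + 1*(exp(2*I*pi/7))*conj(exp(-6*I*pi/7)) + 1*(exp(4*I*pi/7))*conj(exp(2*I*pi/7)) + 1*(exp(6*I*pi/7))*conj(exp(-4*I*pi/7)) + 1*(exp(-6*I*pi/7))*conj(exp(4*I*pi/7)) + 1*(exp(-4*I*pi/7))*conj(exp(-2*I*pi/7)) + 1*(exp(-2*I*pi/7))*conj(exp(6*I*pi/7))]
      = (1/7)[(1) + (exp(-6*I*pi/7)) + (exp(2*I*pi/7)) + (exp(-4*I*pi/7)) + (exp(4*I*pi/7)) + (exp(-2*I*pi/7)) + (exp(6*I*pi/7))] = 0/7 = 0
  <chi_4*chi_4, chi_5> = (1/7)[1*(1)*conj(1) + 1*(exp(2*I*pi/7))*conj(exp(-4*I*pi/7)) + 1*(exp(4*I*pi/7))*conj(exp(6*I*pi/7)) + 1*(exp(6*I*pi/7))*conj(exp(2*I*pi/7)) + 1*(exp(-6*I*pi/7))*conj(exp(-2*I*pi/7)) + 1*(exp(-4*I*pi/7))*conj(exp(-6*I*pi/7)) + 1*(exp(-2*I*pi/7))*conj(exp(4*I*pi/7))]
      = (1/7)[(1) + (exp(6*I*pi/7)) + (exp(-2*I*pi/7)) + (exp(4*I*pi/7)) + (exp(-4*I*pi/7)) + (exp(2*I*pi/7)) + (exp(-6*I*pi/7))] = 0/7 = 0
  <chi_4*chi_4, chi_6> = (1/7)[1*(1)*conj(1) + 1*(exp(2*I*pi/7))*conj(exp(-2*I*pi/7)) + 1*(exp(4*I*pi/7))*conj(exp(-4*I*pi/7)) + 1*(exp(6*I*pi/7))*conj(exp(-6*I*pi/7)) + 1*(exp(-6*I*pi/7))*conj(exp(6*I*pi/7)) + 1*(exp(-4*I*pi/7))*conj(exp(4*I*pi/7)) + 1*(exp(-2*I*pi/7))*conj(exp(2*I*pi/7))]
      = (1/7)[(1) + (exp(4*I*pi/7)) + (exp(-6*I*pi/7)) + (exp(-2*I*pi/7)) + (exp(2*I*pi/7)) + (exp(6*I*pi/7)) + (exp(-4*I*pi/7))] = 0/7 = 0
(Exp terms are combined using exp(i*s)*conj(exp(i*t)) = exp(i*(s-t)), and sums of them are collapsed using the identity that for every m > 1 the m distinct m-th roots of unity sum to 0, e.g. 1 + exp(2*I*pi/3) + exp(-2*I*pi/3) = 0.)
Hence the multiplicities are chi_1: 1. Dimension check: dim(chi_4)*dim(chi_4) = 1*1 = 1 and sum (mult * dim) = 1*1 = 1.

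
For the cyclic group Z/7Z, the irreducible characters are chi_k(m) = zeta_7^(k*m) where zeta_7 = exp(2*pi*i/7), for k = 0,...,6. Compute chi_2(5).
chi_2(5) = zeta_7^10 = exp(6*I*pi/7)

Derivation: chi_2(5) = zeta_7^(2*5) = zeta_7^10. Since zeta_7^7 = 1, this equals zeta_7^3 = exp(2*pi*i*3/7) = exp(6*I*pi/7).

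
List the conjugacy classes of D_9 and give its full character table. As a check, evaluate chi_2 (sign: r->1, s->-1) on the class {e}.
Conjugacy classes: {e} of size 1, {r^1, r^8} of size 2, {r^2, r^7} of size 2, {r^3, r^6} of size 2, {r^4, r^5} of size 2, {s, sr, ..., sr^8} of size 9.
Character table:
  irrep \ class              {e} (size 1)  {r^1, r^8} (size 2)  {r^2, r^7} (size 2)  {r^3, r^6} (size 2)  {r^4, r^5} (size 2)  {s, sr, ..., sr^8} (size 9)
  chi_1 (triv)               1             1                    1                    1                    1                    1                          
  chi_2 (sign: r->1, s->-1)  1             1                    1                    1                    1                    -1                         
  chi_3 (2d, j=1)            2             2*cos(2*pi/9)        2*cos(4*pi/9)        -1                   -2*cos(pi/9)         0                          
  chi_4 (2d, j=2)            2             2*cos(4*pi/9)        -2*cos(pi/9)         -1                   2*cos(2*pi/9)        0                          
  chi_5 (2d, j=3)            2             -1                   -1                   2                    -1                   0                          
  chi_6 (2d, j=4)            2             -2*cos(pi/9)         2*cos(2*pi/9)        -1                   2*cos(4*pi/9)        0                          

Spot check: chi_2 (sign: r->1, s->-1) on {e} = 1.

Proof sketch: D_9 has order 2*9 = 18 with 6 conjugacy classes, hence 6 irreducibles. Sum of squared dims 1 + 1 + 4 + 4 + 4 + 4 = 18 = |G|. Linear characters come from the abelianisation; the 2-dimensional irreps have character r^k -> 2*cos(2*pi*j*k/9), reflections -> 0.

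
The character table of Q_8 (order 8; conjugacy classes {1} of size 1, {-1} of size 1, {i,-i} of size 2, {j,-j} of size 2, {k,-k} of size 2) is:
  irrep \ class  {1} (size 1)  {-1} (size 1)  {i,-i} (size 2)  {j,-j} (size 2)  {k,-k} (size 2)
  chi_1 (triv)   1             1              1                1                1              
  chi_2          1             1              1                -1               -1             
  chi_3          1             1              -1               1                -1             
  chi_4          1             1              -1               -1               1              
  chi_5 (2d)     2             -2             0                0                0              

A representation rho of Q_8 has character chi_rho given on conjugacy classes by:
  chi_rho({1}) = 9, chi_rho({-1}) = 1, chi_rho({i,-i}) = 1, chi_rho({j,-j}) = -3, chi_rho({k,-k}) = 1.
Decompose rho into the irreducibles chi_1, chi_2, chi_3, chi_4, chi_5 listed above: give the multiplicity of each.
Multiplicities: chi_1: 1, chi_2: 2, chi_3: 0, chi_4: 2, chi_5: 2.

Derivation: Use <chi_rho, chi> = (1/|G|) sum_C |C| * chi_rho(C) * conj(chi(C)) with |G| = 8 for each irreducible chi in the table:
  <chi_rho, chi_1> = (1/8)[1*(9)*conj(1) + 1*(1)*conj(1) + 2*(1)*conj(1) + 2*(-3)*conj(1) + 2*(1)*conj(1)]
      = (1/8)[(9) + (1) + (2) + (-6) + (2)] = 8/8 = 1
  <chi_rho, chi_2> = (1/8)[1*(9)*conj(1) + 1*(1)*conj(1) + 2*(1)*conj(1) + 2*(-3)*conj(-1) + 2*(1)*conj(-1)]
      = (1/8)[(9) + (1) + (2) + (6) + (-2)] = 16/8 = 2
  <chi_rho, chi_3> = (1/8)[1*(9)*conj(1) + 1*(1)*conj(1) + 2*(1)*conj(-1) + 2*(-3)*conj(1) + 2*(1)*conj(-1)]
      = (1/8)[(9) + (1) + (-2) + (-6) + (-2)] = 0/8 = 0
  <chi_rho, chi_4> = (1/8)[1*(9)*conj(1) + 1*(1)*conj(1) + 2*(1)*conj(-1) + 2*(-3)*conj(-1) + 2*(1)*conj(1)]
      = (1/8)[(9) + (1) + (-2) + (6) + (2)] = 16/8 = 2
  <chi_rho, chi_5> = (1/8)[1*(9)*conj(2) + 1*(1)*conj(-2) + 2*(1)*conj(0) + 2*(-3)*conj(0) + 2*(1)*conj(0)]
      = (1/8)[(18) + (-2) + (0) + (0) + (0)] = 16/8 = 2
Dimension check: dim(rho) = sum (mult * dim) = 1*1 + 2*1 + 0*1 + 2*1 + 2*2 = 9 = chi_rho(e) = 9.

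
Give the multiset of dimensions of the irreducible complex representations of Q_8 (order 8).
Dimensions: 1, 1, 1, 1, 2

Working: There are 5 irreducibles (= number of conjugacy classes). Their dimensions d_i satisfy sum d_i^2 = |G| = 8: 1 + 1 + 1 + 1 + 4 = 8.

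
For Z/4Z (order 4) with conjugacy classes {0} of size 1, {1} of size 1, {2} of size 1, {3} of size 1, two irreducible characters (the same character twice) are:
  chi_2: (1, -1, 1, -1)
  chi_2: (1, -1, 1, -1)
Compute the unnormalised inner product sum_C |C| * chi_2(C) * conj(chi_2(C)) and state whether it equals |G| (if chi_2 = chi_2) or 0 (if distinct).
Sum = 4 = |G| = 4; so <chi_2, chi_2> = 1 (norm-1 confirms irreducibility).

Working: Compute term by term over conjugacy classes (|C| * chi_2(C) * conj(chi_2(C))):
  1*(1)*conj(1) + 1*(-1)*conj(-1) + 1*(1)*conj(1) + 1*(-1)*conj(-1)
  = (1) + (1) + (1) + (1)
  = 4.
(Exp terms are combined using exp(i*s)*conj(exp(i*t)) = exp(i*(s-t)), and sums of them are collapsed using the identity that for every m > 1 the m distinct m-th roots of unity sum to 0, e.g. 1 + exp(2*I*pi/3) + exp(-2*I*pi/3) = 0.)
Dividing by |G| = 4 gives 4/4 = 1, matching the row-orthogonality relation <chi_2, chi_2> = [chi_2 = chi_2].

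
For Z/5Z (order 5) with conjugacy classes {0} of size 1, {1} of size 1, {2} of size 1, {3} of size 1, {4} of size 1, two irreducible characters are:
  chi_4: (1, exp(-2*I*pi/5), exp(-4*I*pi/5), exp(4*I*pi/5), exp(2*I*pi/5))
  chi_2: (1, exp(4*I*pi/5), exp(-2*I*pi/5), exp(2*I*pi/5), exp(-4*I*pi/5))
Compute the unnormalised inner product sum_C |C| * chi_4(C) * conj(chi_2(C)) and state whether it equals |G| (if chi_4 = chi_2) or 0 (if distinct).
Sum = 0; so <chi_4, chi_2> = 0 (distinct irreducibles are orthogonal).

Compute term by term over conjugacy classes (|C| * chi_4(C) * conj(chi_2(C))):
  1*(1)*conj(1) + 1*(exp(-2*I*pi/5))*conj(exp(4*I*pi/5)) + 1*(exp(-4*I*pi/5))*conj(exp(-2*I*pi/5)) + 1*(exp(4*I*pi/5))*conj(exp(2*I*pi/5)) + 1*(exp(2*I*pi/5))*conj(exp(-4*I*pi/5))
  = (1) + (exp(4*I*pi/5)) + (exp(-2*I*pi/5)) + (exp(2*I*pi/5)) + (exp(-4*I*pi/5))
  = 0.
(Exp terms are combined using exp(i*s)*conj(exp(i*t)) = exp(i*(s-t)), and sums of them are collapsed using the identity that for every m > 1 the m distinct m-th roots of unity sum to 0, e.g. 1 + exp(2*I*pi/3) + exp(-2*I*pi/3) = 0.)
Dividing by |G| = 5 gives 0/5 = 0, matching the row-orthogonality relation <chi_4, chi_2> = [chi_4 = chi_2].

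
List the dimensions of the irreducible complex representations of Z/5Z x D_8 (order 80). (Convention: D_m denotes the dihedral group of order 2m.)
Dimensions: 1, 1, 1, 1, 1, 1, 1, 1, 1, 1, 1, 1, 1, 1, 1, 1, 1, 1, 1, 1, 2, 2, 2, 2, 2, 2, 2, 2, 2, 2, 2, 2, 2, 2, 2

Justification: There are 35 irreducibles (= number of conjugacy classes). Their dimensions d_i satisfy sum d_i^2 = |G| = 80: 1 + 1 + 1 + 1 + 1 + 1 + 1 + 1 + 1 + 1 + 1 + 1 + 1 + 1 + 1 + 1 + 1 + 1 + 1 + 1 + 4 + 4 + 4 + 4 + 4 + 4 + 4 + 4 + 4 + 4 + 4 + 4 + 4 + 4 + 4 = 80. (For the product with Z/5Z: each of the 5 1-dim characters of Z/5Z tensors with each irrep of D_8, giving 5 copies of each D_8-dimension.)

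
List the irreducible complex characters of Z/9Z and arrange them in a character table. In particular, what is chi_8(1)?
Character table of Z/9Z (irreps indexed chi_0,...,chi_8 with chi_k(m) = zeta_9^(k*m), zeta_9 = exp(2*pi*i/9)):
  irrep \ class  {0} (size 1)  {1} (size 1)    {2} (size 1)    {3} (size 1)    {4} (size 1)    {5} (size 1)    {6} (size 1)    {7} (size 1)    {8} (size 1)  
  chi_0          1             1               1               1               1               1               1               1               1             
  chi_1          1             exp(2*I*pi/9)   exp(4*I*pi/9)   exp(2*I*pi/3)   exp(8*I*pi/9)   exp(-8*I*pi/9)  exp(-2*I*pi/3)  exp(-4*I*pi/9)  exp(-2*I*pi/9)
  chi_2          1             exp(4*I*pi/9)   exp(8*I*pi/9)   exp(-2*I*pi/3)  exp(-2*I*pi/9)  exp(2*I*pi/9)   exp(2*I*pi/3)   exp(-8*I*pi/9)  exp(-4*I*pi/9)
  chi_3          1             exp(2*I*pi/3)   exp(-2*I*pi/3)  1               exp(2*I*pi/3)   exp(-2*I*pi/3)  1               exp(2*I*pi/3)   exp(-2*I*pi/3)
  chi_4          1             exp(8*I*pi/9)   exp(-2*I*pi/9)  exp(2*I*pi/3)   exp(-4*I*pi/9)  exp(4*I*pi/9)   exp(-2*I*pi/3)  exp(2*I*pi/9)   exp(-8*I*pi/9)
  chi_5          1             exp(-8*I*pi/9)  exp(2*I*pi/9)   exp(-2*I*pi/3)  exp(4*I*pi/9)   exp(-4*I*pi/9)  exp(2*I*pi/3)   exp(-2*I*pi/9)  exp(8*I*pi/9) 
  chi_6          1             exp(-2*I*pi/3)  exp(2*I*pi/3)   1               exp(-2*I*pi/3)  exp(2*I*pi/3)   1               exp(-2*I*pi/3)  exp(2*I*pi/3) 
  chi_7          1             exp(-4*I*pi/9)  exp(-8*I*pi/9)  exp(2*I*pi/3)   exp(2*I*pi/9)   exp(-2*I*pi/9)  exp(-2*I*pi/3)  exp(8*I*pi/9)   exp(4*I*pi/9) 
  chi_8          1             exp(-2*I*pi/9)  exp(-4*I*pi/9)  exp(-2*I*pi/3)  exp(-8*I*pi/9)  exp(8*I*pi/9)   exp(2*I*pi/3)   exp(4*I*pi/9)   exp(2*I*pi/9) 

Spot check: chi_8(1) = zeta_9^(8*1) = zeta_9^8 = exp(-2*I*pi/9).

Why: Z/9Z is abelian, so all 9 irreducible complex representations are 1-dimensional. They are given by chi_k(m) = zeta_9^(k*m) for k = 0,...,8. Row orthogonality: sum_m chi_k(m) conj(chi_l(m)) = 9 * [k = l].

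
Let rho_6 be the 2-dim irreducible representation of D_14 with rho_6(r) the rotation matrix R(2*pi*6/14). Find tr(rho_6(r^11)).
chi_{rho_6}(r^11) = 2*cos(2*pi*6*11/14) = -2*cos(3*pi/7)

rho_6(r^11) is rotation by angle 2*pi*6*11/14, whose trace is 2*cos(2*pi*6*11/14) = -2*cos(3*pi/7).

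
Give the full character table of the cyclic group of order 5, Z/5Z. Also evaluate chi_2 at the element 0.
Character table of Z/5Z (irreps indexed chi_0,...,chi_4 with chi_k(m) = zeta_5^(k*m), zeta_5 = exp(2*pi*i/5)):
  irrep \ class  {0} (size 1)  {1} (size 1)    {2} (size 1)    {3} (size 1)    {4} (size 1)  
  chi_0          1             1               1               1               1             
  chi_1          1             exp(2*I*pi/5)   exp(4*I*pi/5)   exp(-4*I*pi/5)  exp(-2*I*pi/5)
  chi_2          1             exp(4*I*pi/5)   exp(-2*I*pi/5)  exp(2*I*pi/5)   exp(-4*I*pi/5)
  chi_3          1             exp(-4*I*pi/5)  exp(2*I*pi/5)   exp(-2*I*pi/5)  exp(4*I*pi/5) 
  chi_4          1             exp(-2*I*pi/5)  exp(-4*I*pi/5)  exp(4*I*pi/5)   exp(2*I*pi/5) 

Spot check: chi_2(0) = zeta_5^(2*0) = zeta_5^0 = 1.

Derivation: Z/5Z is abelian, so all 5 irreducible complex representations are 1-dimensional. They are given by chi_k(m) = zeta_5^(k*m) for k = 0,...,4. Row orthogonality: sum_m chi_k(m) conj(chi_l(m)) = 5 * [k = l].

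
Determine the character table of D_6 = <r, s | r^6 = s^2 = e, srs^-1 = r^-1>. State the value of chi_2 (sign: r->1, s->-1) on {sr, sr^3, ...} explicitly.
Conjugacy classes: {e} of size 1, {r^3} of size 1, {r^1, r^5} of size 2, {r^2, r^4} of size 2, {s, sr^2, ...} of size 3, {sr, sr^3, ...} of size 3.
Character table:
  irrep \ class              {e} (size 1)  {r^3} (size 1)  {r^1, r^5} (size 2)  {r^2, r^4} (size 2)  {s, sr^2, ...} (size 3)  {sr, sr^3, ...} (size 3)
  chi_1 (triv)               1             1               1                    1                    1                        1                       
  chi_2 (sign: r->1, s->-1)  1             1               1                    1                    -1                       -1                      
  chi_3 (r->-1, s->1)        1             -1              -1                   1                    1                        -1                      
  chi_4 (r->-1, s->-1)       1             -1              -1                   1                    -1                       1                       
  chi_5 (2d, j=1)            2             -2              1                    -1                   0                        0                       
  chi_6 (2d, j=2)            2             2               -1                   -1                   0                        0                       

Spot check: chi_2 (sign: r->1, s->-1) on {sr, sr^3, ...} = -1.

Justification: D_6 has order 2*6 = 12 with 6 conjugacy classes, hence 6 irreducibles. Sum of squared dims 1 + 1 + 1 + 1 + 4 + 4 = 12 = |G|. Linear characters come from the abelianisation; the 2-dimensional irreps have character r^k -> 2*cos(2*pi*j*k/6), reflections -> 0.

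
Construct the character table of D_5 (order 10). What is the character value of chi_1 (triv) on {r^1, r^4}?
Conjugacy classes: {e} of size 1, {r^1, r^4} of size 2, {r^2, r^3} of size 2, {s, sr, ..., sr^4} of size 5.
Character table:
  irrep \ class              {e} (size 1)  {r^1, r^4} (size 2)  {r^2, r^3} (size 2)  {s, sr, ..., sr^4} (size 5)
  chi_1 (triv)               1             1                    1                    1                          
  chi_2 (sign: r->1, s->-1)  1             1                    1                    -1                         
  chi_3 (2d, j=1)            2             -1/2 + sqrt(5)/2     -sqrt(5)/2 - 1/2     0                          
  chi_4 (2d, j=2)            2             -sqrt(5)/2 - 1/2     -1/2 + sqrt(5)/2     0                          

Spot check: chi_1 (triv) on {r^1, r^4} = 1.

Working: D_5 has order 2*5 = 10 with 4 conjugacy classes, hence 4 irreducibles. Sum of squared dims 1 + 1 + 4 + 4 = 10 = |G|. Linear characters come from the abelianisation; the 2-dimensional irreps have character r^k -> 2*cos(2*pi*j*k/5), reflections -> 0.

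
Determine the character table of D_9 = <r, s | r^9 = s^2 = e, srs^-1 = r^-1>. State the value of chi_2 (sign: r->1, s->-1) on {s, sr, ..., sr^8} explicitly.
Conjugacy classes: {e} of size 1, {r^1, r^8} of size 2, {r^2, r^7} of size 2, {r^3, r^6} of size 2, {r^4, r^5} of size 2, {s, sr, ..., sr^8} of size 9.
Character table:
  irrep \ class              {e} (size 1)  {r^1, r^8} (size 2)  {r^2, r^7} (size 2)  {r^3, r^6} (size 2)  {r^4, r^5} (size 2)  {s, sr, ..., sr^8} (size 9)
  chi_1 (triv)               1             1                    1                    1                    1                    1                          
  chi_2 (sign: r->1, s->-1)  1             1                    1                    1                    1                    -1                         
  chi_3 (2d, j=1)            2             2*cos(2*pi/9)        2*cos(4*pi/9)        -1                   -2*cos(pi/9)         0                          
  chi_4 (2d, j=2)            2             2*cos(4*pi/9)        -2*cos(pi/9)         -1                   2*cos(2*pi/9)        0                          
  chi_5 (2d, j=3)            2             -1                   -1                   2                    -1                   0                          
  chi_6 (2d, j=4)            2             -2*cos(pi/9)         2*cos(2*pi/9)        -1                   2*cos(4*pi/9)        0                          

Spot check: chi_2 (sign: r->1, s->-1) on {s, sr, ..., sr^8} = -1.

Reasoning: D_9 has order 2*9 = 18 with 6 conjugacy classes, hence 6 irreducibles. Sum of squared dims 1 + 1 + 4 + 4 + 4 + 4 = 18 = |G|. Linear characters come from the abelianisation; the 2-dimensional irreps have character r^k -> 2*cos(2*pi*j*k/9), reflections -> 0.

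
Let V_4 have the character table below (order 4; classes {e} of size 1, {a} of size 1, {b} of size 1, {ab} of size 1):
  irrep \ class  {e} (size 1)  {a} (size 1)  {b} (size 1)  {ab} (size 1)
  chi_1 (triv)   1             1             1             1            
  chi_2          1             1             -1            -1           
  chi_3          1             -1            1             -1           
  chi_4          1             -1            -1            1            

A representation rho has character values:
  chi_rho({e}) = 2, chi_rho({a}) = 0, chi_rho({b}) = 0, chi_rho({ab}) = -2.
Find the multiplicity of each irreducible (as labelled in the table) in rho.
Multiplicities: chi_1: 0, chi_2: 1, chi_3: 1, chi_4: 0.

Reasoning: Use <chi_rho, chi> = (1/|G|) sum_C |C| * chi_rho(C) * conj(chi(C)) with |G| = 4 for each irreducible chi in the table:
  <chi_rho, chi_1> = (1/4)[1*(2)*conj(1) + 1*(0)*conj(1) + 1*(0)*conj(1) + 1*(-2)*conj(1)]
      = (1/4)[(2) + (0) + (0) + (-2)] = 0/4 = 0
  <chi_rho, chi_2> = (1/4)[1*(2)*conj(1) + 1*(0)*conj(1) + 1*(0)*conj(-1) + 1*(-2)*conj(-1)]
      = (1/4)[(2) + (0) + (0) + (2)] = 4/4 = 1
  <chi_rho, chi_3> = (1/4)[1*(2)*conj(1) + 1*(0)*conj(-1) + 1*(0)*conj(1) + 1*(-2)*conj(-1)]
      = (1/4)[(2) + (0) + (0) + (2)] = 4/4 = 1
  <chi_rho, chi_4> = (1/4)[1*(2)*conj(1) + 1*(0)*conj(-1) + 1*(0)*conj(-1) + 1*(-2)*conj(1)]
      = (1/4)[(2) + (0) + (0) + (-2)] = 0/4 = 0
Dimension check: dim(rho) = sum (mult * dim) = 0*1 + 1*1 + 1*1 + 0*1 = 2 = chi_rho(e) = 2.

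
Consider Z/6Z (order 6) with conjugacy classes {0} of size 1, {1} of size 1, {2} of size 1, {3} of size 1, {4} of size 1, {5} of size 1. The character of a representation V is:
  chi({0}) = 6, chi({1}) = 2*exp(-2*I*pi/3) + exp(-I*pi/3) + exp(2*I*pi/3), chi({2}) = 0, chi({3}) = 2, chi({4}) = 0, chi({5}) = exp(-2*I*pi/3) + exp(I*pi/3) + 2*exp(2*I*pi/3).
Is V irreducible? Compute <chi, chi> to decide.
Not irreducible (reducible): <chi, chi> = 8 > 1.

Working: <chi, chi> = (1/|G|) sum_C |C| * |chi(C)|^2 = (1/6)[1*|6|^2 + 1*|2*exp(-2*I*pi/3) + exp(-I*pi/3) + exp(2*I*pi/3)|^2 + 1*|0|^2 + 1*|2|^2 + 1*|0|^2 + 1*|exp(-2*I*pi/3) + exp(I*pi/3) + 2*exp(2*I*pi/3)|^2]
  = (1/6)[(36) + (4) + (0) + (4) + (0) + (4)] = 48/6 = 8.
(Exp terms are combined using exp(i*s)*conj(exp(i*t)) = exp(i*(s-t)), and sums of them are collapsed using the identity that for every m > 1 the m distinct m-th roots of unity sum to 0, e.g. 1 + exp(2*I*pi/3) + exp(-2*I*pi/3) = 0.)
A character is irreducible iff <chi, chi> = 1, so this representation is reducible.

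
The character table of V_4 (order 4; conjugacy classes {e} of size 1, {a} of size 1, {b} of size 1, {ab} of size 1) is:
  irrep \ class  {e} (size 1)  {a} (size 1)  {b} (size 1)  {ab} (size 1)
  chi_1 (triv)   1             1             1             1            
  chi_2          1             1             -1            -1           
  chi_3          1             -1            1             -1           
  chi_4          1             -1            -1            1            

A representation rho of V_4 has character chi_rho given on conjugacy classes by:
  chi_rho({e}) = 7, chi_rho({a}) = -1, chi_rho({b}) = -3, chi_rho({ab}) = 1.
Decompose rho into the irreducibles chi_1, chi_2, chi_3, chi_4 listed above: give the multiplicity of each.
Multiplicities: chi_1: 1, chi_2: 2, chi_3: 1, chi_4: 3.

Solution. Use <chi_rho, chi> = (1/|G|) sum_C |C| * chi_rho(C) * conj(chi(C)) with |G| = 4 for each irreducible chi in the table:
  <chi_rho, chi_1> = (1/4)[1*(7)*conj(1) + 1*(-1)*conj(1) + 1*(-3)*conj(1) + 1*(1)*conj(1)]
      = (1/4)[(7) + (-1) + (-3) + (1)] = 4/4 = 1
  <chi_rho, chi_2> = (1/4)[1*(7)*conj(1) + 1*(-1)*conj(1) + 1*(-3)*conj(-1) + 1*(1)*conj(-1)]
      = (1/4)[(7) + (-1) + (3) + (-1)] = 8/4 = 2
  <chi_rho, chi_3> = (1/4)[1*(7)*conj(1) + 1*(-1)*conj(-1) + 1*(-3)*conj(1) + 1*(1)*conj(-1)]
      = (1/4)[(7) + (1) + (-3) + (-1)] = 4/4 = 1
  <chi_rho, chi_4> = (1/4)[1*(7)*conj(1) + 1*(-1)*conj(-1) + 1*(-3)*conj(-1) + 1*(1)*conj(1)]
      = (1/4)[(7) + (1) + (3) + (1)] = 12/4 = 3
Dimension check: dim(rho) = sum (mult * dim) = 1*1 + 2*1 + 1*1 + 3*1 = 7 = chi_rho(e) = 7.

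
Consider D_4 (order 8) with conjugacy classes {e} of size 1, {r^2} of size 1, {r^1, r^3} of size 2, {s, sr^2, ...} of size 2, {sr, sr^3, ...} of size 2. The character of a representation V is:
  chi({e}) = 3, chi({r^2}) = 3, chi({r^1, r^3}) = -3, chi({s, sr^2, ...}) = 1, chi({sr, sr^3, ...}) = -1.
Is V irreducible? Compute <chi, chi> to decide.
Not irreducible (reducible): <chi, chi> = 5 > 1.

Why: <chi, chi> = (1/|G|) sum_C |C| * |chi(C)|^2 = (1/8)[1*|3|^2 + 1*|3|^2 + 2*|-3|^2 + 2*|1|^2 + 2*|-1|^2]
  = (1/8)[(9) + (9) + (18) + (2) + (2)] = 40/8 = 5.
A character is irreducible iff <chi, chi> = 1, so this representation is reducible.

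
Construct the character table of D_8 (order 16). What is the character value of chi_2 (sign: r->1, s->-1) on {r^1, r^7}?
Conjugacy classes: {e} of size 1, {r^4} of size 1, {r^1, r^7} of size 2, {r^2, r^6} of size 2, {r^3, r^5} of size 2, {s, sr^2, ...} of size 4, {sr, sr^3, ...} of size 4.
Character table:
  irrep \ class              {e} (size 1)  {r^4} (size 1)  {r^1, r^7} (size 2)  {r^2, r^6} (size 2)  {r^3, r^5} (size 2)  {s, sr^2, ...} (size 4)  {sr, sr^3, ...} (size 4)
  chi_1 (triv)               1             1               1                    1                    1                    1                        1                       
  chi_2 (sign: r->1, s->-1)  1             1               1                    1                    1                    -1                       -1                      
  chi_3 (r->-1, s->1)        1             1               -1                   1                    -1                   1                        -1                      
  chi_4 (r->-1, s->-1)       1             1               -1                   1                    -1                   -1                       1                       
  chi_5 (2d, j=1)            2             -2              sqrt(2)              0                    -sqrt(2)             0                        0                       
  chi_6 (2d, j=2)            2             2               0                    -2                   0                    0                        0                       
  chi_7 (2d, j=3)            2             -2              -sqrt(2)             0                    sqrt(2)              0                        0                       

Spot check: chi_2 (sign: r->1, s->-1) on {r^1, r^7} = 1.

D_8 has order 2*8 = 16 with 7 conjugacy classes, hence 7 irreducibles. Sum of squared dims 1 + 1 + 1 + 1 + 4 + 4 + 4 = 16 = |G|. Linear characters come from the abelianisation; the 2-dimensional irreps have character r^k -> 2*cos(2*pi*j*k/8), reflections -> 0.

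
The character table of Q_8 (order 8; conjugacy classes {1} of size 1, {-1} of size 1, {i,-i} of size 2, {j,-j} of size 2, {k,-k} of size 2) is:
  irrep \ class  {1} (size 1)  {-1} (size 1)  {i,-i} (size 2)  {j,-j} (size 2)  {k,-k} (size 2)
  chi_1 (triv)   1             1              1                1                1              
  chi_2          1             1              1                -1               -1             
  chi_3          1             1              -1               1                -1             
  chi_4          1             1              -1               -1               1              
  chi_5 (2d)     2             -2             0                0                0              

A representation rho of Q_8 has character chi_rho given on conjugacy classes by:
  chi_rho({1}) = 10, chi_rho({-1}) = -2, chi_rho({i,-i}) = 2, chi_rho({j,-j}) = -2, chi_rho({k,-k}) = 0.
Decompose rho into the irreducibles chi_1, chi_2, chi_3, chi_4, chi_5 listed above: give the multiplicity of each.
Multiplicities: chi_1: 1, chi_2: 2, chi_3: 0, chi_4: 1, chi_5: 3.

Details: Use <chi_rho, chi> = (1/|G|) sum_C |C| * chi_rho(C) * conj(chi(C)) with |G| = 8 for each irreducible chi in the table:
  <chi_rho, chi_1> = (1/8)[1*(10)*conj(1) + 1*(-2)*conj(1) + 2*(2)*conj(1) + 2*(-2)*conj(1) + 2*(0)*conj(1)]
      = (1/8)[(10) + (-2) + (4) + (-4) + (0)] = 8/8 = 1
  <chi_rho, chi_2> = (1/8)[1*(10)*conj(1) + 1*(-2)*conj(1) + 2*(2)*conj(1) + 2*(-2)*conj(-1) + 2*(0)*conj(-1)]
      = (1/8)[(10) + (-2) + (4) + (4) + (0)] = 16/8 = 2
  <chi_rho, chi_3> = (1/8)[1*(10)*conj(1) + 1*(-2)*conj(1) + 2*(2)*conj(-1) + 2*(-2)*conj(1) + 2*(0)*conj(-1)]
      = (1/8)[(10) + (-2) + (-4) + (-4) + (0)] = 0/8 = 0
  <chi_rho, chi_4> = (1/8)[1*(10)*conj(1) + 1*(-2)*conj(1) + 2*(2)*conj(-1) + 2*(-2)*conj(-1) + 2*(0)*conj(1)]
      = (1/8)[(10) + (-2) + (-4) + (4) + (0)] = 8/8 = 1
  <chi_rho, chi_5> = (1/8)[1*(10)*conj(2) + 1*(-2)*conj(-2) + 2*(2)*conj(0) + 2*(-2)*conj(0) + 2*(0)*conj(0)]
      = (1/8)[(20) + (4) + (0) + (0) + (0)] = 24/8 = 3
Dimension check: dim(rho) = sum (mult * dim) = 1*1 + 2*1 + 0*1 + 1*1 + 3*2 = 10 = chi_rho(e) = 10.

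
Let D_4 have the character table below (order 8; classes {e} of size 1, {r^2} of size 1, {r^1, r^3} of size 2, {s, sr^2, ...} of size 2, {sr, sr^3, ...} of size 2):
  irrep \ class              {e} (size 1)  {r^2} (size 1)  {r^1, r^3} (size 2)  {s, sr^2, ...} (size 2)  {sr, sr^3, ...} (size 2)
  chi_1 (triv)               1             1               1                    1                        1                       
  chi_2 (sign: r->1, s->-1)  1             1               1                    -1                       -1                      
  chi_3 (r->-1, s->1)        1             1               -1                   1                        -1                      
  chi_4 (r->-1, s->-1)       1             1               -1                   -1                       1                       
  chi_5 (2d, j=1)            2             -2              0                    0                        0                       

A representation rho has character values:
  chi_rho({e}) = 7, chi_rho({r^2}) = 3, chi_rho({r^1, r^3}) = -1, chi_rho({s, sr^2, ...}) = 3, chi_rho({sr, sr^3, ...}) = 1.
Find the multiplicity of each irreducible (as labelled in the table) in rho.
Multiplicities: chi_1: 2, chi_2: 0, chi_3: 2, chi_4: 1, chi_5: 1.

Argument: Use <chi_rho, chi> = (1/|G|) sum_C |C| * chi_rho(C) * conj(chi(C)) with |G| = 8 for each irreducible chi in the table:
  <chi_rho, chi_1> = (1/8)[1*(7)*conj(1) + 1*(3)*conj(1) + 2*(-1)*conj(1) + 2*(3)*conj(1) + 2*(1)*conj(1)]
      = (1/8)[(7) + (3) + (-2) + (6) + (2)] = 16/8 = 2
  <chi_rho, chi_2> = (1/8)[1*(7)*conj(1) + 1*(3)*conj(1) + 2*(-1)*conj(1) + 2*(3)*conj(-1) + 2*(1)*conj(-1)]
      = (1/8)[(7) + (3) + (-2) + (-6) + (-2)] = 0/8 = 0
  <chi_rho, chi_3> = (1/8)[1*(7)*conj(1) + 1*(3)*conj(1) + 2*(-1)*conj(-1) + 2*(3)*conj(1) + 2*(1)*conj(-1)]
      = (1/8)[(7) + (3) + (2) + (6) + (-2)] = 16/8 = 2
  <chi_rho, chi_4> = (1/8)[1*(7)*conj(1) + 1*(3)*conj(1) + 2*(-1)*conj(-1) + 2*(3)*conj(-1) + 2*(1)*conj(1)]
      = (1/8)[(7) + (3) + (2) + (-6) + (2)] = 8/8 = 1
  <chi_rho, chi_5> = (1/8)[1*(7)*conj(2) + 1*(3)*conj(-2) + 2*(-1)*conj(0) + 2*(3)*conj(0) + 2*(1)*conj(0)]
      = (1/8)[(14) + (-6) + (0) + (0) + (0)] = 8/8 = 1
Dimension check: dim(rho) = sum (mult * dim) = 2*1 + 0*1 + 2*1 + 1*1 + 1*2 = 7 = chi_rho(e) = 7.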